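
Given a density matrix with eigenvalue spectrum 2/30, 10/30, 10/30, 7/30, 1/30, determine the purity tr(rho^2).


tr(rho^2) = sum of eigenvalues squared
= (2/30)^2 + (10/30)^2 + (10/30)^2 + (7/30)^2 + (1/30)^2
= (4 + 100 + 100 + 49 + 1) / 900
= 254/900
= 0.2822

0.2822


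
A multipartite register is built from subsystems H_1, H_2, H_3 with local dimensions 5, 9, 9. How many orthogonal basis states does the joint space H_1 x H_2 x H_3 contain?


dim(H_1 x H_2 x H_3) = 5 * 9 * 9
= 45 * 9
= 405

405


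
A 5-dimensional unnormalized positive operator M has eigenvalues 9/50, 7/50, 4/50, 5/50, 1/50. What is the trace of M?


tr(M) = sum of eigenvalues
= 9/50 + 7/50 + 4/50 + 5/50 + 1/50
= 26/50
= 0.5200

0.5200


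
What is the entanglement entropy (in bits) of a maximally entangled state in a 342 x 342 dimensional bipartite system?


For a maximally entangled state in d x d:
S = log2(d) = log2(342)
= 8.4179

8.4179


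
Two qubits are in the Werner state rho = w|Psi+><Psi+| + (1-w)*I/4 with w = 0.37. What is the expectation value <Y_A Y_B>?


|Psi+> = (|01> + |10>)/sqrt(2)
For the pure Bell state, <Y_A Y_B> = +1 (Bell-state Pauli correlator).
The maximally-mixed part I/4 has tr(I/4 * P tensor P) = 0 for any traceless Pauli P.
So <Y_A Y_B>_rho = w * (+1) + (1 - w) * 0
= 0.37 * (+1)
= 0.3700

0.3700


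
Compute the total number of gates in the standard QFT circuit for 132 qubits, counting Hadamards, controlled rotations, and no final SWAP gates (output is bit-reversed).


Hadamard gates: 132
Controlled rotations: n*(n-1)/2 = 132*131/2 = 8646
SWAP gates: 0 (omitted)
Total = 132 + 8646
= 8778

8778


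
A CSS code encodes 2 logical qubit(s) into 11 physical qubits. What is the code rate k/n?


Code rate R = k/n
= 2/11
= 0.1818

0.1818


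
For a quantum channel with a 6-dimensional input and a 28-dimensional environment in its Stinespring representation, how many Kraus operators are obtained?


Tracing out the environment in an orthonormal basis {|i>_E} gives Kraus operators K_i = <i|_E U |0>_E.
Number of Kraus operators = dim(H_env) = d_env
= 28

28


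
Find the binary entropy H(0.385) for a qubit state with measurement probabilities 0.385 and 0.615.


S = -p*log2(p) - (1-p)*log2(1-p)
p = 0.3850, 1-p = 0.6150
= -0.3850 * log2(0.3850) - 0.6150 * log2(0.6150)
= -(-0.5302) - (-0.4313)
= 0.9615

0.9615


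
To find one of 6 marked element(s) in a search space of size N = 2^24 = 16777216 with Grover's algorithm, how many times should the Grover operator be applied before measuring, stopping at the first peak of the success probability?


After j Grover iterations the success probability is P(j) = sin^2((2j+1)*theta), where sin(theta) = sqrt(k/N).
N = 2^24 = 16777216, k = 6
sin(theta) = sqrt(k/N) = 0.0005980199567
theta = arcsin(sqrt(k/N)) = 0.0005980199924 rad
P(j) reaches its first maximum when (2j+1)*theta is as close as possible to pi/2, i.e. j = round(pi/(4*theta) - 1/2).
pi/(4*theta) - 1/2 = 1312.8309
(For comparison, the common estimate pi/4 * sqrt(N/k) = 1313.3310; the exact maximiser is used here.)
Optimal iterations = 1313

1313


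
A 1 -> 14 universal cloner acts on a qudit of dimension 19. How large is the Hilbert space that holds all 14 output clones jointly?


Output space = H^(tensor 14) where dim(H) = 19
dim = 19^14
= 361 (after 2 factors)
= 6859 (after 3 factors)
= 130321 (after 4 factors)
= 2476099 (after 5 factors)
= 47045881 (after 6 factors)
= 893871739 (after 7 factors)
= 16983563041 (after 8 factors)
= 322687697779 (after 9 factors)
= 6131066257801 (after 10 factors)
= 116490258898219 (after 11 factors)
= 2213314919066161 (after 12 factors)
= 42052983462257059 (after 13 factors)
= 799006685782884121 (after 14 factors)
= 799006685782884121

799006685782884121


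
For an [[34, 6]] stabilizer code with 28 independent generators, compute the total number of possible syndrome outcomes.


Each stabilizer generator gives a binary (+1 or -1) measurement outcome.
With 28 independent generators:
Total syndromes = 2^28
= 268435456

268435456


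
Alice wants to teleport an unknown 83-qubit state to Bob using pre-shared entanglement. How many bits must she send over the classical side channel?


Quantum teleportation requires 2 classical bits per qubit teleported.
83 qubit(s) -> 2 * 83 = 166 classical bits

166


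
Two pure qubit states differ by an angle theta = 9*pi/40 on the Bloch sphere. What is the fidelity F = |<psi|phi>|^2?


For states separated by angle theta on Bloch sphere:
F = cos^2(theta/2)
theta = 9*pi/40 = 0.7069
theta/2 = 0.3534
cos(theta/2) = 0.9382
F = 0.8802

0.8802


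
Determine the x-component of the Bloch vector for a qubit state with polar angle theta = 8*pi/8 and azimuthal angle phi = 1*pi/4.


theta = 3.1416, phi = 0.7854
r_x = sin(theta)*cos(phi) = 0.0000 * 0.7071
r_x = 0.0000

0.0000


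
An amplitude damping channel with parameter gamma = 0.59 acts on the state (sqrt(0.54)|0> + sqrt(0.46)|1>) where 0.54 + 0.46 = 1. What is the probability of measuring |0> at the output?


For amplitude damping with parameter gamma on state sqrt(a)|0> + sqrt(b)|1>:
alpha^2 = 0.54, beta^2 = 0.46
P(|0>) = alpha^2 + gamma * beta^2
= 0.54 + 0.59 * 0.46
= 0.54 + 0.2714
= 0.8114

0.8114


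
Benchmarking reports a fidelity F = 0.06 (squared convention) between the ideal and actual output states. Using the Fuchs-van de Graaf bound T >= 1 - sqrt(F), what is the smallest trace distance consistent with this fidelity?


Fuchs-van de Graaf (squared-fidelity convention): 1 - sqrt(F) <= T <= sqrt(1 - F).
Lower bound: T >= 1 - sqrt(F)
sqrt(F) = sqrt(0.06) = 0.2449
T >= 1 - 0.2449
T >= 0.7551

0.7551


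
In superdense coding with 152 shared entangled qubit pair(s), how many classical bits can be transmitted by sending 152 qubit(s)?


Superdense coding allows 2 classical bits per shared entangled pair.
152 pair(s) -> 2 * 152 = 304 classical bits

304


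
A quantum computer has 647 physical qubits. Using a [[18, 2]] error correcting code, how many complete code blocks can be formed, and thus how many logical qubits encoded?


Each code block uses 18 physical qubits for 2 logical qubit(s).
Number of complete blocks = floor(647 / 18) = 35
Logical qubits = 35 * 2
= 70

70


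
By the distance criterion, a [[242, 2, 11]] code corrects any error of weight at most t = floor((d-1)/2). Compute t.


Code parameters: [[242, 2, 11]], distance d = 11.
Number of correctable errors = floor((d-1)/2)
= floor((11 - 1)/2)
= floor(10/2)
= 5

5


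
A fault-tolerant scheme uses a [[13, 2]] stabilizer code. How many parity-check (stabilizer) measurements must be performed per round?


For an [[n,k]] stabilizer code:
Number of stabilizer generators = n - k
= 13 - 2
= 11

11


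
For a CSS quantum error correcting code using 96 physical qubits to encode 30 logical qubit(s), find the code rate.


Code rate R = k/n
= 30/96
= 0.3125

0.3125


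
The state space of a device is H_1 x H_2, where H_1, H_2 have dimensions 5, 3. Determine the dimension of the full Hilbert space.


dim(H_1 x H_2) = 5 * 3
= 15

15


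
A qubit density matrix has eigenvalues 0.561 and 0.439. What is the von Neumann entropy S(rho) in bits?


S = -p*log2(p) - (1-p)*log2(1-p)
p = 0.5610, 1-p = 0.4390
= -0.5610 * log2(0.5610) - 0.4390 * log2(0.4390)
= -(-0.4678) - (-0.5214)
= 0.9892

0.9892


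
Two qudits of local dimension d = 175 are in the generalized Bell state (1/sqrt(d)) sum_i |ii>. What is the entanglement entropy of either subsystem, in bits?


For a maximally entangled state in d x d:
S = log2(d) = log2(175)
= 7.4512

7.4512


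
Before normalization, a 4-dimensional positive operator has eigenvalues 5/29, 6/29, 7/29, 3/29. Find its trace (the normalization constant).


tr(M) = sum of eigenvalues
= 5/29 + 6/29 + 7/29 + 3/29
= 21/29
= 0.7241

0.7241


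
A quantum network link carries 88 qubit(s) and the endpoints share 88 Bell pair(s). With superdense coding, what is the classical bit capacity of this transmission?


Superdense coding allows 2 classical bits per shared entangled pair.
88 pair(s) -> 2 * 88 = 176 classical bits

176


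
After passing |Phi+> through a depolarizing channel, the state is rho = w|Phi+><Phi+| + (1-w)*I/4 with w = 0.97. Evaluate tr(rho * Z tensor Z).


|Phi+> = (|00> + |11>)/sqrt(2)
For the pure Bell state, <Z_A Z_B> = +1 (Bell-state Pauli correlator).
The maximally-mixed part I/4 has tr(I/4 * P tensor P) = 0 for any traceless Pauli P.
So <Z_A Z_B>_rho = w * (+1) + (1 - w) * 0
= 0.97 * (+1)
= 0.9700

0.9700


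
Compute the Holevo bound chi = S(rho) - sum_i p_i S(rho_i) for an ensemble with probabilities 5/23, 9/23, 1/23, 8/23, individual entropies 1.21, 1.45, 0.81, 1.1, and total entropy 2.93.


chi = S(rho) - sum_i p_i * S(rho_i)
Weighted entropy = 5/23 * 1.21 + 9/23 * 1.45 + 1/23 * 0.81 + 8/23 * 1.1
= 1.2483
chi = 2.93 - 1.2483
= 1.6817

1.6817


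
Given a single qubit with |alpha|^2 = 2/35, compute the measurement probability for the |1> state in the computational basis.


|alpha|^2 = 2/35 = 0.0571
|beta|^2 = 1 - 2/35 = 33/35 = 0.9429
P(|1>) = |beta|^2 = 0.9429

0.9429


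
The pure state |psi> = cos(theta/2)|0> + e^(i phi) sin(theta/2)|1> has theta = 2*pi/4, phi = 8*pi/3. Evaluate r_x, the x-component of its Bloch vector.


theta = 1.5708, phi = 8.3776
r_x = sin(theta)*cos(phi) = 1.0000 * -0.5000
r_x = -0.5000

-0.5000


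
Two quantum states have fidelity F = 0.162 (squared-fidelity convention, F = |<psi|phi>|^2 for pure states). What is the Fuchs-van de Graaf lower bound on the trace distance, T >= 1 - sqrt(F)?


Fuchs-van de Graaf (squared-fidelity convention): 1 - sqrt(F) <= T <= sqrt(1 - F).
Lower bound: T >= 1 - sqrt(F)
sqrt(F) = sqrt(0.162) = 0.4025
T >= 1 - 0.4025
T >= 0.5975

0.5975


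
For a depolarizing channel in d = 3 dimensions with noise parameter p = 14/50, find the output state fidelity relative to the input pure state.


F = (1-p) + p/d
= (1 - 0.2800) + 0.2800/3
= 0.7200 + 0.0933
= 0.8133

0.8133


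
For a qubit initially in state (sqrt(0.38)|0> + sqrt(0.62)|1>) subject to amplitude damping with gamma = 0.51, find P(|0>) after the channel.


For amplitude damping with parameter gamma on state sqrt(a)|0> + sqrt(b)|1>:
alpha^2 = 0.38, beta^2 = 0.62
P(|0>) = alpha^2 + gamma * beta^2
= 0.38 + 0.51 * 0.62
= 0.38 + 0.3162
= 0.6962

0.6962


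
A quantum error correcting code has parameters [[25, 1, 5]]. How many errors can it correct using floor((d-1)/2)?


Code parameters: [[25, 1, 5]], distance d = 5.
Number of correctable errors = floor((d-1)/2)
= floor((5 - 1)/2)
= floor(4/2)
= 2

2


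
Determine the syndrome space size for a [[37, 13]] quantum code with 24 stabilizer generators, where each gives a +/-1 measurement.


Each stabilizer generator gives a binary (+1 or -1) measurement outcome.
With 24 independent generators:
Total syndromes = 2^24
= 16777216

16777216


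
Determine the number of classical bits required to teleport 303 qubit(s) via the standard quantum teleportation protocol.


Quantum teleportation requires 2 classical bits per qubit teleported.
303 qubit(s) -> 2 * 303 = 606 classical bits

606


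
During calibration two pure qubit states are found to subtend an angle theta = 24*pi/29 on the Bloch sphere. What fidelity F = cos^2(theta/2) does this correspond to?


For states separated by angle theta on Bloch sphere:
F = cos^2(theta/2)
theta = 24*pi/29 = 2.5999
theta/2 = 1.3000
cos(theta/2) = 0.2675
F = 0.0716

0.0716


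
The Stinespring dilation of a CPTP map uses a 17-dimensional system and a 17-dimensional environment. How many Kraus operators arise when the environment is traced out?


Tracing out the environment in an orthonormal basis {|i>_E} gives Kraus operators K_i = <i|_E U |0>_E.
Number of Kraus operators = dim(H_env) = d_env
= 17

17


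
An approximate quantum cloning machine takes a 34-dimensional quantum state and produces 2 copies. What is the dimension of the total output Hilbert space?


Output space = H^(tensor 2) where dim(H) = 34
dim = 34^2
= 1156

1156


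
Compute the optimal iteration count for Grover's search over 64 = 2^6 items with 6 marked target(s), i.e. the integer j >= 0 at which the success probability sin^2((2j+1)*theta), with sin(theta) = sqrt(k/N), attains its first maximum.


After j Grover iterations the success probability is P(j) = sin^2((2j+1)*theta), where sin(theta) = sqrt(k/N).
N = 2^6 = 64, k = 6
sin(theta) = sqrt(k/N) = 0.3061862178
theta = arcsin(sqrt(k/N)) = 0.3111842443 rad
P(j) reaches its first maximum when (2j+1)*theta is as close as possible to pi/2, i.e. j = round(pi/(4*theta) - 1/2).
pi/(4*theta) - 1/2 = 2.0239
(For comparison, the common estimate pi/4 * sqrt(N/k) = 2.5651; the exact maximiser is used here.)
Optimal iterations = 2

2


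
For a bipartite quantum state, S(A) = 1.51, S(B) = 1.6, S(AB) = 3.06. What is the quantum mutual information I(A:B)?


I(A:B) = S(A) + S(B) - S(AB)
= 1.51 + 1.6 - 3.06
= 0.0500

0.0500


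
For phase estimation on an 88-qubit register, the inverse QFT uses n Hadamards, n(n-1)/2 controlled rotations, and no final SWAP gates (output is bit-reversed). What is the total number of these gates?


Hadamard gates: 88
Controlled rotations: n*(n-1)/2 = 88*87/2 = 3828
SWAP gates: 0 (omitted)
Total = 88 + 3828
= 3916

3916


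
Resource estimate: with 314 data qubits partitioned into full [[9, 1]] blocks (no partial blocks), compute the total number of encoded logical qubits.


Each code block uses 9 physical qubits for 1 logical qubit(s).
Number of complete blocks = floor(314 / 9) = 34
Logical qubits = 34 * 1
= 34

34


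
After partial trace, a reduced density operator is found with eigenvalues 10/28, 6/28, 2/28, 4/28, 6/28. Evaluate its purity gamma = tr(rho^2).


tr(rho^2) = sum of eigenvalues squared
= (10/28)^2 + (6/28)^2 + (2/28)^2 + (4/28)^2 + (6/28)^2
= (100 + 36 + 4 + 16 + 36) / 784
= 192/784
= 0.2449

0.2449


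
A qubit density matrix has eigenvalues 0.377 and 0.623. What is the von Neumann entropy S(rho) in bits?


S = -p*log2(p) - (1-p)*log2(1-p)
p = 0.3770, 1-p = 0.6230
= -0.3770 * log2(0.3770) - 0.6230 * log2(0.6230)
= -(-0.5306) - (-0.4253)
= 0.9559

0.9559


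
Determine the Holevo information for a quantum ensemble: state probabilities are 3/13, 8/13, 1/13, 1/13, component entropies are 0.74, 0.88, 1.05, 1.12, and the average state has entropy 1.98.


chi = S(rho) - sum_i p_i * S(rho_i)
Weighted entropy = 3/13 * 0.74 + 8/13 * 0.88 + 1/13 * 1.05 + 1/13 * 1.12
= 0.8792
chi = 1.98 - 0.8792
= 1.1008

1.1008


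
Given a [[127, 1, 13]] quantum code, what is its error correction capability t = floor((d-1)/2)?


Code parameters: [[127, 1, 13]], distance d = 13.
Number of correctable errors = floor((d-1)/2)
= floor((13 - 1)/2)
= floor(12/2)
= 6

6


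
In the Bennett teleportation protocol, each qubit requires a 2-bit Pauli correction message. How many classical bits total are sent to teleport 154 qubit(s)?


Quantum teleportation requires 2 classical bits per qubit teleported.
154 qubit(s) -> 2 * 154 = 308 classical bits

308


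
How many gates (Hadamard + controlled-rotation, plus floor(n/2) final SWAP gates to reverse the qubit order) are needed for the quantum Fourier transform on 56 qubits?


Hadamard gates: 56
Controlled rotations: n*(n-1)/2 = 56*55/2 = 1540
SWAP gates: floor(n/2) = floor(56/2) = 28
Total = 56 + 1540 + 28
= 1624

1624


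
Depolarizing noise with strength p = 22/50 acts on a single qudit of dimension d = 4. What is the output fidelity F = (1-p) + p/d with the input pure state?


F = (1-p) + p/d
= (1 - 0.4400) + 0.4400/4
= 0.5600 + 0.1100
= 0.6700

0.6700


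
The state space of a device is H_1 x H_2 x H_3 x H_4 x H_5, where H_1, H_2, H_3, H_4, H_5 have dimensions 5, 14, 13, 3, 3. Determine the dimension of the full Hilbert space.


dim(H_1 x H_2 x H_3 x H_4 x H_5) = 5 * 14 * 13 * 3 * 3
= 70 * 13 * 3 * 3
= 910 * 3 * 3
= 2730 * 3
= 8190

8190


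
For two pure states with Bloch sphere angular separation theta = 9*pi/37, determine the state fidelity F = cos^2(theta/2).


For states separated by angle theta on Bloch sphere:
F = cos^2(theta/2)
theta = 9*pi/37 = 0.7642
theta/2 = 0.3821
cos(theta/2) = 0.9279
F = 0.8610

0.8610


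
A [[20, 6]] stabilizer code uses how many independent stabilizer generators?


For an [[n,k]] stabilizer code:
Number of stabilizer generators = n - k
= 20 - 6
= 14

14


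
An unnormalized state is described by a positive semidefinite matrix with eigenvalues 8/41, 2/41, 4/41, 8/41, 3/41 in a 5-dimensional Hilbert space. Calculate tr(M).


tr(M) = sum of eigenvalues
= 8/41 + 2/41 + 4/41 + 8/41 + 3/41
= 25/41
= 0.6098

0.6098


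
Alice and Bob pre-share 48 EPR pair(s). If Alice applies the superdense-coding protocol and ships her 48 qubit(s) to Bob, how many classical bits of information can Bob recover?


Superdense coding allows 2 classical bits per shared entangled pair.
48 pair(s) -> 2 * 48 = 96 classical bits

96


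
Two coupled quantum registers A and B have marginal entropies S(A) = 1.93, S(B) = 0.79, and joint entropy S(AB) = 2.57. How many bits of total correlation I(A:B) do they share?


I(A:B) = S(A) + S(B) - S(AB)
= 1.93 + 0.79 - 2.57
= 0.1500

0.1500


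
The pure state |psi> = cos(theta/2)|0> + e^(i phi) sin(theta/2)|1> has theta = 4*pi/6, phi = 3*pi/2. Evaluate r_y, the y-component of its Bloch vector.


theta = 2.0944, phi = 4.7124
r_y = sin(theta)*sin(phi) = 0.8660 * -1.0000
r_y = -0.8660

-0.8660


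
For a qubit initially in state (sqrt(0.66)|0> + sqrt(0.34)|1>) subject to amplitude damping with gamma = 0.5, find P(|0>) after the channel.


For amplitude damping with parameter gamma on state sqrt(a)|0> + sqrt(b)|1>:
alpha^2 = 0.66, beta^2 = 0.34
P(|0>) = alpha^2 + gamma * beta^2
= 0.66 + 0.5 * 0.34
= 0.66 + 0.1700
= 0.8300

0.8300


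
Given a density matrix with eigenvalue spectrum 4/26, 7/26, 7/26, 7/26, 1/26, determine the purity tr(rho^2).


tr(rho^2) = sum of eigenvalues squared
= (4/26)^2 + (7/26)^2 + (7/26)^2 + (7/26)^2 + (1/26)^2
= (16 + 49 + 49 + 49 + 1) / 676
= 164/676
= 0.2426

0.2426


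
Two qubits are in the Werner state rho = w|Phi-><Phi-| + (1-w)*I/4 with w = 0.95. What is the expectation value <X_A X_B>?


|Phi-> = (|00> - |11>)/sqrt(2)
For the pure Bell state, <X_A X_B> = -1 (Bell-state Pauli correlator).
The maximally-mixed part I/4 has tr(I/4 * P tensor P) = 0 for any traceless Pauli P.
So <X_A X_B>_rho = w * (-1) + (1 - w) * 0
= 0.95 * (-1)
= -0.9500

-0.9500


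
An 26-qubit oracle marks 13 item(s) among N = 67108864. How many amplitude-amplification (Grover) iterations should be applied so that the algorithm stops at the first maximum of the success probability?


After j Grover iterations the success probability is P(j) = sin^2((2j+1)*theta), where sin(theta) = sqrt(k/N).
N = 2^26 = 67108864, k = 13
sin(theta) = sqrt(k/N) = 0.0004401307709
theta = arcsin(sqrt(k/N)) = 0.0004401307851 rad
P(j) reaches its first maximum when (2j+1)*theta is as close as possible to pi/2, i.e. j = round(pi/(4*theta) - 1/2).
pi/(4*theta) - 1/2 = 1783.9654
(For comparison, the common estimate pi/4 * sqrt(N/k) = 1784.4655; the exact maximiser is used here.)
Optimal iterations = 1784

1784


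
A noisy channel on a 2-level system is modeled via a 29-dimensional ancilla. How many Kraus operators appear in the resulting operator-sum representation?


Tracing out the environment in an orthonormal basis {|i>_E} gives Kraus operators K_i = <i|_E U |0>_E.
Number of Kraus operators = dim(H_env) = d_env
= 29

29


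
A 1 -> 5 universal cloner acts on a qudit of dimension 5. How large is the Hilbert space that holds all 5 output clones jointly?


Output space = H^(tensor 5) where dim(H) = 5
dim = 5^5
= 25 (after 2 factors)
= 125 (after 3 factors)
= 625 (after 4 factors)
= 3125 (after 5 factors)
= 3125

3125


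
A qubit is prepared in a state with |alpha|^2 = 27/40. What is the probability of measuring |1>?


|alpha|^2 = 27/40 = 0.6750
|beta|^2 = 1 - 27/40 = 13/40 = 0.3250
P(|1>) = |beta|^2 = 0.3250

0.3250


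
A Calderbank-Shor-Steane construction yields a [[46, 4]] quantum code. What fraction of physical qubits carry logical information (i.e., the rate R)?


Code rate R = k/n
= 4/46
= 0.0870

0.0870


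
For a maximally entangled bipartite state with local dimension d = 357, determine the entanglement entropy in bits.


For a maximally entangled state in d x d:
S = log2(d) = log2(357)
= 8.4798

8.4798


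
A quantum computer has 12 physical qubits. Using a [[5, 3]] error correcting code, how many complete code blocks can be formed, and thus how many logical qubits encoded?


Each code block uses 5 physical qubits for 3 logical qubit(s).
Number of complete blocks = floor(12 / 5) = 2
Logical qubits = 2 * 3
= 6

6


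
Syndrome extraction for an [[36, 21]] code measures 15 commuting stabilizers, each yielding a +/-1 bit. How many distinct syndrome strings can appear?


Each stabilizer generator gives a binary (+1 or -1) measurement outcome.
With 15 independent generators:
Total syndromes = 2^15
= 32768

32768


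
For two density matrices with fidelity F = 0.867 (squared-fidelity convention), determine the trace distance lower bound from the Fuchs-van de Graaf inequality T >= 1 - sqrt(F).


Fuchs-van de Graaf (squared-fidelity convention): 1 - sqrt(F) <= T <= sqrt(1 - F).
Lower bound: T >= 1 - sqrt(F)
sqrt(F) = sqrt(0.867) = 0.9311
T >= 1 - 0.9311
T >= 0.0689

0.0689


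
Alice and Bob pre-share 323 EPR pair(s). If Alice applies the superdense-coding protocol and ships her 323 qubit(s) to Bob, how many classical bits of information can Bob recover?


Superdense coding allows 2 classical bits per shared entangled pair.
323 pair(s) -> 2 * 323 = 646 classical bits

646


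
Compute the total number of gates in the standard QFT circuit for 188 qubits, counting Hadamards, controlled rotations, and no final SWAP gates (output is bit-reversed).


Hadamard gates: 188
Controlled rotations: n*(n-1)/2 = 188*187/2 = 17578
SWAP gates: 0 (omitted)
Total = 188 + 17578
= 17766

17766


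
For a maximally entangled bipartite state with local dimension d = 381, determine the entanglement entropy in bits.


For a maximally entangled state in d x d:
S = log2(d) = log2(381)
= 8.5736

8.5736


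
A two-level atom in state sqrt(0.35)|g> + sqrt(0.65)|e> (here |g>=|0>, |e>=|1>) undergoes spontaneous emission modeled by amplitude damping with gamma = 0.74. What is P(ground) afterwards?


For amplitude damping with parameter gamma on state sqrt(a)|0> + sqrt(b)|1>:
alpha^2 = 0.35, beta^2 = 0.65
P(|0>) = alpha^2 + gamma * beta^2
= 0.35 + 0.74 * 0.65
= 0.35 + 0.4810
= 0.8310

0.8310


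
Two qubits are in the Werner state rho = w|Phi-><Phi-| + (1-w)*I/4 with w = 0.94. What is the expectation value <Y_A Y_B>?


|Phi-> = (|00> - |11>)/sqrt(2)
For the pure Bell state, <Y_A Y_B> = +1 (Bell-state Pauli correlator).
The maximally-mixed part I/4 has tr(I/4 * P tensor P) = 0 for any traceless Pauli P.
So <Y_A Y_B>_rho = w * (+1) + (1 - w) * 0
= 0.94 * (+1)
= 0.9400

0.9400


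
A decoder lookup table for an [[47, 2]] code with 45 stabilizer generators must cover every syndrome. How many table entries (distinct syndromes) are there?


Each stabilizer generator gives a binary (+1 or -1) measurement outcome.
With 45 independent generators:
Total syndromes = 2^45
= 35184372088832

35184372088832


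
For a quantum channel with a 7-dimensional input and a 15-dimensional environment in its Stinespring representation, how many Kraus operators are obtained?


Tracing out the environment in an orthonormal basis {|i>_E} gives Kraus operators K_i = <i|_E U |0>_E.
Number of Kraus operators = dim(H_env) = d_env
= 15

15


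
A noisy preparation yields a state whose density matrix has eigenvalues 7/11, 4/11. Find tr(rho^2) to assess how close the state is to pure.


tr(rho^2) = sum of eigenvalues squared
= (7/11)^2 + (4/11)^2
= (49 + 16) / 121
= 65/121
= 0.5372

0.5372


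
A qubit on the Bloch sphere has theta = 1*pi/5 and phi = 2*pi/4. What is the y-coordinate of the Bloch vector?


theta = 0.6283, phi = 1.5708
r_y = sin(theta)*sin(phi) = 0.5878 * 1.0000
r_y = 0.5878

0.5878


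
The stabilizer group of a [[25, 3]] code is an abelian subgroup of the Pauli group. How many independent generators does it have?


For an [[n,k]] stabilizer code:
Number of stabilizer generators = n - k
= 25 - 3
= 22

22


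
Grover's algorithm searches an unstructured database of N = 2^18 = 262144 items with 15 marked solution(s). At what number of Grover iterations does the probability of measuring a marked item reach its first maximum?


After j Grover iterations the success probability is P(j) = sin^2((2j+1)*theta), where sin(theta) = sqrt(k/N).
N = 2^18 = 262144, k = 15
sin(theta) = sqrt(k/N) = 0.007564420598
theta = arcsin(sqrt(k/N)) = 0.00756449274 rad
P(j) reaches its first maximum when (2j+1)*theta is as close as possible to pi/2, i.e. j = round(pi/(4*theta) - 1/2).
pi/(4*theta) - 1/2 = 103.3269
(For comparison, the common estimate pi/4 * sqrt(N/k) = 103.8279; the exact maximiser is used here.)
Optimal iterations = 103

103


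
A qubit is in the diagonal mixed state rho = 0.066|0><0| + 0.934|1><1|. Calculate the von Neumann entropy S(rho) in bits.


S = -p*log2(p) - (1-p)*log2(1-p)
p = 0.0660, 1-p = 0.9340
= -0.0660 * log2(0.0660) - 0.9340 * log2(0.9340)
= -(-0.2588) - (-0.0920)
= 0.3508

0.3508


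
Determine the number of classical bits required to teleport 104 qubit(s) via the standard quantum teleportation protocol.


Quantum teleportation requires 2 classical bits per qubit teleported.
104 qubit(s) -> 2 * 104 = 208 classical bits

208


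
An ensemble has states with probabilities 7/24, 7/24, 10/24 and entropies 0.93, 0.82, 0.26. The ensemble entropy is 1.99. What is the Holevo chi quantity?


chi = S(rho) - sum_i p_i * S(rho_i)
Weighted entropy = 7/24 * 0.93 + 7/24 * 0.82 + 10/24 * 0.26
= 0.6188
chi = 1.99 - 0.6188
= 1.3712

1.3712


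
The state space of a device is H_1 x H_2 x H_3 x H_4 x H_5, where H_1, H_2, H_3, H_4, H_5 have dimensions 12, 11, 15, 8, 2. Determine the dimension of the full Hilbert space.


dim(H_1 x H_2 x H_3 x H_4 x H_5) = 12 * 11 * 15 * 8 * 2
= 132 * 15 * 8 * 2
= 1980 * 8 * 2
= 15840 * 2
= 31680

31680


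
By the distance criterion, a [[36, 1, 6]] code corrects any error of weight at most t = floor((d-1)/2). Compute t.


Code parameters: [[36, 1, 6]], distance d = 6.
Number of correctable errors = floor((d-1)/2)
= floor((6 - 1)/2)
= floor(5/2)
= 2

2


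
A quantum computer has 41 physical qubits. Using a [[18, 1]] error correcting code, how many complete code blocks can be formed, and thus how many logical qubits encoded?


Each code block uses 18 physical qubits for 1 logical qubit(s).
Number of complete blocks = floor(41 / 18) = 2
Logical qubits = 2 * 1
= 2

2


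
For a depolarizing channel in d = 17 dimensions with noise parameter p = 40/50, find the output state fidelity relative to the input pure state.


F = (1-p) + p/d
= (1 - 0.8000) + 0.8000/17
= 0.2000 + 0.0471
= 0.2471

0.2471


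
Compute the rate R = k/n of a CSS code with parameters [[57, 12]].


Code rate R = k/n
= 12/57
= 0.2105

0.2105


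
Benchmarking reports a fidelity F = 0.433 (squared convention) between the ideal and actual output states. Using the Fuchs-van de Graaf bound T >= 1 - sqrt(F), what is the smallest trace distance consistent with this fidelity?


Fuchs-van de Graaf (squared-fidelity convention): 1 - sqrt(F) <= T <= sqrt(1 - F).
Lower bound: T >= 1 - sqrt(F)
sqrt(F) = sqrt(0.433) = 0.6580
T >= 1 - 0.6580
T >= 0.3420

0.3420


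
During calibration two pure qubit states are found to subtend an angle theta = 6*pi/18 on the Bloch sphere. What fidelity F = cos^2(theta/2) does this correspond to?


For states separated by angle theta on Bloch sphere:
F = cos^2(theta/2)
theta = 6*pi/18 = 1.0472
theta/2 = 0.5236
cos(theta/2) = 0.8660
F = 0.7500

0.7500


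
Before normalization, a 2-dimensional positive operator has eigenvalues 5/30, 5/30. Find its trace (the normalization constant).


tr(M) = sum of eigenvalues
= 5/30 + 5/30
= 10/30
= 0.3333

0.3333


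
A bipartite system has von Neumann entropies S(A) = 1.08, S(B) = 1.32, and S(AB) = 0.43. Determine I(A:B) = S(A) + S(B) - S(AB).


I(A:B) = S(A) + S(B) - S(AB)
= 1.08 + 1.32 - 0.43
= 1.9700

1.9700


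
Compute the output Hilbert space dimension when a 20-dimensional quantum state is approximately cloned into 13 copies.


Output space = H^(tensor 13) where dim(H) = 20
dim = 20^13
= 400 (after 2 factors)
= 8000 (after 3 factors)
= 160000 (after 4 factors)
= 3200000 (after 5 factors)
= 64000000 (after 6 factors)
= 1280000000 (after 7 factors)
= 25600000000 (after 8 factors)
= 512000000000 (after 9 factors)
= 10240000000000 (after 10 factors)
= 204800000000000 (after 11 factors)
= 4096000000000000 (after 12 factors)
= 81920000000000000 (after 13 factors)
= 81920000000000000

81920000000000000


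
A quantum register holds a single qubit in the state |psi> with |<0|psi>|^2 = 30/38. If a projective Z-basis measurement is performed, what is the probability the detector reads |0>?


|alpha|^2 = 30/38 = 0.7895
|beta|^2 = 1 - 30/38 = 8/38 = 0.2105
P(|0>) = |alpha|^2 = 0.7895

0.7895


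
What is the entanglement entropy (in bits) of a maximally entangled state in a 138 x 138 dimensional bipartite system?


For a maximally entangled state in d x d:
S = log2(d) = log2(138)
= 7.1085

7.1085


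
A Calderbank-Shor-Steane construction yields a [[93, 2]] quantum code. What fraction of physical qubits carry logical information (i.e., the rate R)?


Code rate R = k/n
= 2/93
= 0.0215

0.0215


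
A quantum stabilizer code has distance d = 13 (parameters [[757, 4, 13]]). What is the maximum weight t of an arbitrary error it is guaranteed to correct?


Code parameters: [[757, 4, 13]], distance d = 13.
Number of correctable errors = floor((d-1)/2)
= floor((13 - 1)/2)
= floor(12/2)
= 6

6


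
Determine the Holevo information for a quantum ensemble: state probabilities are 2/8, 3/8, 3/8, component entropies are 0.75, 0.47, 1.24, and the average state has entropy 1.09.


chi = S(rho) - sum_i p_i * S(rho_i)
Weighted entropy = 2/8 * 0.75 + 3/8 * 0.47 + 3/8 * 1.24
= 0.8287
chi = 1.09 - 0.8287
= 0.2613

0.2613


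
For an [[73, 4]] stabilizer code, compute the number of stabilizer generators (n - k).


For an [[n,k]] stabilizer code:
Number of stabilizer generators = n - k
= 73 - 4
= 69

69


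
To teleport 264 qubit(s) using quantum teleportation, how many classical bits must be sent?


Quantum teleportation requires 2 classical bits per qubit teleported.
264 qubit(s) -> 2 * 264 = 528 classical bits

528


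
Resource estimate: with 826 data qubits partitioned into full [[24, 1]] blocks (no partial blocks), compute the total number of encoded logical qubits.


Each code block uses 24 physical qubits for 1 logical qubit(s).
Number of complete blocks = floor(826 / 24) = 34
Logical qubits = 34 * 1
= 34

34


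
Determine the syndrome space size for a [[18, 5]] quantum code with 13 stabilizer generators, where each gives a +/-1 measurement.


Each stabilizer generator gives a binary (+1 or -1) measurement outcome.
With 13 independent generators:
Total syndromes = 2^13
= 8192

8192


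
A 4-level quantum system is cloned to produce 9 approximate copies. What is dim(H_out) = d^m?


Output space = H^(tensor 9) where dim(H) = 4
dim = 4^9
= 16 (after 2 factors)
= 64 (after 3 factors)
= 256 (after 4 factors)
= 1024 (after 5 factors)
= 4096 (after 6 factors)
= 16384 (after 7 factors)
= 65536 (after 8 factors)
= 262144 (after 9 factors)
= 262144

262144


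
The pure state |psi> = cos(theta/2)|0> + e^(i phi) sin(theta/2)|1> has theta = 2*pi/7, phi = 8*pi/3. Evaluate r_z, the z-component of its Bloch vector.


theta = 0.8976, phi = 8.3776
r_z = cos(theta) = 0.6235

0.6235


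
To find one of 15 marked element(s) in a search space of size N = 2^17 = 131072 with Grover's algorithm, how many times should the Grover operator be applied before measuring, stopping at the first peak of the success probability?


After j Grover iterations the success probability is P(j) = sin^2((2j+1)*theta), where sin(theta) = sqrt(k/N).
N = 2^17 = 131072, k = 15
sin(theta) = sqrt(k/N) = 0.0106977062
theta = arcsin(sqrt(k/N)) = 0.01069791025 rad
P(j) reaches its first maximum when (2j+1)*theta is as close as possible to pi/2, i.e. j = round(pi/(4*theta) - 1/2).
pi/(4*theta) - 1/2 = 72.9160
(For comparison, the common estimate pi/4 * sqrt(N/k) = 73.4174; the exact maximiser is used here.)
Optimal iterations = 73

73


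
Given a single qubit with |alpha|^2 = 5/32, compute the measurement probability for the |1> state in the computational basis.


|alpha|^2 = 5/32 = 0.1562
|beta|^2 = 1 - 5/32 = 27/32 = 0.8438
P(|1>) = |beta|^2 = 0.8438

0.8438


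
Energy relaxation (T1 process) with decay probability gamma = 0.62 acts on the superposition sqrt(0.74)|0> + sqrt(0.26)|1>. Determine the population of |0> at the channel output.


For amplitude damping with parameter gamma on state sqrt(a)|0> + sqrt(b)|1>:
alpha^2 = 0.74, beta^2 = 0.26
P(|0>) = alpha^2 + gamma * beta^2
= 0.74 + 0.62 * 0.26
= 0.74 + 0.1612
= 0.9012

0.9012


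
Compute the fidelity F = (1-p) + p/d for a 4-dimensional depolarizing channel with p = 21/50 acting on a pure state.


F = (1-p) + p/d
= (1 - 0.4200) + 0.4200/4
= 0.5800 + 0.1050
= 0.6850

0.6850


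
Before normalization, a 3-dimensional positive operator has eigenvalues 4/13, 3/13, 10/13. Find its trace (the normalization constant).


tr(M) = sum of eigenvalues
= 4/13 + 3/13 + 10/13
= 17/13
= 1.3077

1.3077


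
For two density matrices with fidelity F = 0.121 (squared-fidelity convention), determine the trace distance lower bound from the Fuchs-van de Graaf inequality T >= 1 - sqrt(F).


Fuchs-van de Graaf (squared-fidelity convention): 1 - sqrt(F) <= T <= sqrt(1 - F).
Lower bound: T >= 1 - sqrt(F)
sqrt(F) = sqrt(0.121) = 0.3479
T >= 1 - 0.3479
T >= 0.6521

0.6521


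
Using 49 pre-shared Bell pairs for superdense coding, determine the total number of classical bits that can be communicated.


Superdense coding allows 2 classical bits per shared entangled pair.
49 pair(s) -> 2 * 49 = 98 classical bits

98


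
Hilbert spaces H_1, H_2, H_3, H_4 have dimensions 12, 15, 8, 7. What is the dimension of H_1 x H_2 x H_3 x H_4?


dim(H_1 x H_2 x H_3 x H_4) = 12 * 15 * 8 * 7
= 180 * 8 * 7
= 1440 * 7
= 10080

10080


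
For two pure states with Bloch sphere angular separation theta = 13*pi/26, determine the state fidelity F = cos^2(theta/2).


For states separated by angle theta on Bloch sphere:
F = cos^2(theta/2)
theta = 13*pi/26 = 1.5708
theta/2 = 0.7854
cos(theta/2) = 0.7071
F = 0.5000

0.5000


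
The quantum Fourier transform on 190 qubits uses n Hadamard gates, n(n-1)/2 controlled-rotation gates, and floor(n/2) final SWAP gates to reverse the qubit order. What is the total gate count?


Hadamard gates: 190
Controlled rotations: n*(n-1)/2 = 190*189/2 = 17955
SWAP gates: floor(n/2) = floor(190/2) = 95
Total = 190 + 17955 + 95
= 18240

18240


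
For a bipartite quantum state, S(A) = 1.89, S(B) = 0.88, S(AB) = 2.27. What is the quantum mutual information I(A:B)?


I(A:B) = S(A) + S(B) - S(AB)
= 1.89 + 0.88 - 2.27
= 0.5000

0.5000


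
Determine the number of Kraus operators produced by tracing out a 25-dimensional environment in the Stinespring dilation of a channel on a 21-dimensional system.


Tracing out the environment in an orthonormal basis {|i>_E} gives Kraus operators K_i = <i|_E U |0>_E.
Number of Kraus operators = dim(H_env) = d_env
= 25

25


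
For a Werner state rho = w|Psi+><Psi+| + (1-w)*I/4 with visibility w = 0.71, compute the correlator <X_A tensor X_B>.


|Psi+> = (|01> + |10>)/sqrt(2)
For the pure Bell state, <X_A X_B> = +1 (Bell-state Pauli correlator).
The maximally-mixed part I/4 has tr(I/4 * P tensor P) = 0 for any traceless Pauli P.
So <X_A X_B>_rho = w * (+1) + (1 - w) * 0
= 0.71 * (+1)
= 0.7100

0.7100


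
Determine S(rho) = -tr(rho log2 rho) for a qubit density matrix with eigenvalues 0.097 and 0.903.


S = -p*log2(p) - (1-p)*log2(1-p)
p = 0.0970, 1-p = 0.9030
= -0.0970 * log2(0.0970) - 0.9030 * log2(0.9030)
= -(-0.3265) - (-0.1329)
= 0.4594

0.4594


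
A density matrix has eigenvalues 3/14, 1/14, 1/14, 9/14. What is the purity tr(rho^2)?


tr(rho^2) = sum of eigenvalues squared
= (3/14)^2 + (1/14)^2 + (1/14)^2 + (9/14)^2
= (9 + 1 + 1 + 81) / 196
= 92/196
= 0.4694

0.4694


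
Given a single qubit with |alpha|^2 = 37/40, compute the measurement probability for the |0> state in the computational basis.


|alpha|^2 = 37/40 = 0.9250
|beta|^2 = 1 - 37/40 = 3/40 = 0.0750
P(|0>) = |alpha|^2 = 0.9250

0.9250


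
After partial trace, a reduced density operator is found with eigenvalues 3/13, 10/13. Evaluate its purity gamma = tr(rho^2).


tr(rho^2) = sum of eigenvalues squared
= (3/13)^2 + (10/13)^2
= (9 + 100) / 169
= 109/169
= 0.6450

0.6450


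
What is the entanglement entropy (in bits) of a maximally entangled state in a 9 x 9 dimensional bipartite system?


For a maximally entangled state in d x d:
S = log2(d) = log2(9)
= 3.1699

3.1699


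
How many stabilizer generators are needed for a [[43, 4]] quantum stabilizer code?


For an [[n,k]] stabilizer code:
Number of stabilizer generators = n - k
= 43 - 4
= 39

39


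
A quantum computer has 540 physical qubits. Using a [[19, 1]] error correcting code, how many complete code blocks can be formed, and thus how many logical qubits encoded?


Each code block uses 19 physical qubits for 1 logical qubit(s).
Number of complete blocks = floor(540 / 19) = 28
Logical qubits = 28 * 1
= 28

28


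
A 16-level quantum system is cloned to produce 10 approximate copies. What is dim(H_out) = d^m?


Output space = H^(tensor 10) where dim(H) = 16
dim = 16^10
= 256 (after 2 factors)
= 4096 (after 3 factors)
= 65536 (after 4 factors)
= 1048576 (after 5 factors)
= 16777216 (after 6 factors)
= 268435456 (after 7 factors)
= 4294967296 (after 8 factors)
= 68719476736 (after 9 factors)
= 1099511627776 (after 10 factors)
= 1099511627776

1099511627776


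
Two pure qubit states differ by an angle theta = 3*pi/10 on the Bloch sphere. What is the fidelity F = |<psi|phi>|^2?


For states separated by angle theta on Bloch sphere:
F = cos^2(theta/2)
theta = 3*pi/10 = 0.9425
theta/2 = 0.4712
cos(theta/2) = 0.8910
F = 0.7939

0.7939


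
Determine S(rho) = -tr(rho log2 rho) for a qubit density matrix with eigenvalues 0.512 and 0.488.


S = -p*log2(p) - (1-p)*log2(1-p)
p = 0.5120, 1-p = 0.4880
= -0.5120 * log2(0.5120) - 0.4880 * log2(0.4880)
= -(-0.4945) - (-0.5051)
= 0.9996

0.9996


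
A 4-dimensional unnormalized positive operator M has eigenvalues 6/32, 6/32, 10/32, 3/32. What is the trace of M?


tr(M) = sum of eigenvalues
= 6/32 + 6/32 + 10/32 + 3/32
= 25/32
= 0.7812

0.7812


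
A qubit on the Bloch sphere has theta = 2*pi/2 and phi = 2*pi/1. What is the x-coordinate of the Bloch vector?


theta = 3.1416, phi = 6.2832
r_x = sin(theta)*cos(phi) = 0.0000 * 1.0000
r_x = 0.0000

0.0000


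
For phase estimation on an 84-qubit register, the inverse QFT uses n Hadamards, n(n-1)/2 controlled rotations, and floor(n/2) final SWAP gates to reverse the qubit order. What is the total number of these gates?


Hadamard gates: 84
Controlled rotations: n*(n-1)/2 = 84*83/2 = 3486
SWAP gates: floor(n/2) = floor(84/2) = 42
Total = 84 + 3486 + 42
= 3612

3612


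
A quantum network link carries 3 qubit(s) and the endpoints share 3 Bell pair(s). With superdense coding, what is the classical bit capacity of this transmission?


Superdense coding allows 2 classical bits per shared entangled pair.
3 pair(s) -> 2 * 3 = 6 classical bits

6
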